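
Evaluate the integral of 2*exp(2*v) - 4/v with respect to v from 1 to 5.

An antiderivative is F(v) = exp(2*v) - 4*log(v).
Then F(5) - F(1) = (-4*log(5) + exp(10)) - (exp(2)) = -exp(2) - 4*log(5) + exp(10).

-exp(2) - 4*log(5) + exp(10)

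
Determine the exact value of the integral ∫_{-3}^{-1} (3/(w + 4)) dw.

log(27)

An antiderivative is F(w) = 3*log(w + 4).
Then F(-1) - F(-3) = (log(27)) - (0) = log(27).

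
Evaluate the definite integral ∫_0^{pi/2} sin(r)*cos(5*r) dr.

Use the identity sin(r)cos(5*r) = [sin(6*r) + sin(-4*r)]/2.
An antiderivative is F(r) = cos(4*r)/8 - cos(6*r)/12.
Then F(pi/2) - F(0) = (5/24) - (1/24) = 1/6.

1/6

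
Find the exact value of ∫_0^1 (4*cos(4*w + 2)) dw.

Let u = 4*w + 2, so du = 4 dw. When w = 0, u = 2; when w = 1, u = 6.
The integral becomes ∫ cos(u) du from 2 to 6, with antiderivative sin(u).
Back in w: F(w) = sin(4*w + 2).
Then F(1) - F(0) = (sin(6)) - (sin(2)) = -sin(2) + sin(6).

-sin(2) + sin(6)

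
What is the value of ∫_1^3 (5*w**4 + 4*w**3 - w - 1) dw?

316

By the power rule, an antiderivative is F(w) = w**5 + w**4 - w**2/2 - w.
Then F(3) - F(1) = (633/2) - (1/2) = 316.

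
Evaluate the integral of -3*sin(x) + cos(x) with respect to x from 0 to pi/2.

An antiderivative is F(x) = sin(x) + 3*cos(x).
Then F(pi/2) - F(0) = (1) - (3) = -2.

-2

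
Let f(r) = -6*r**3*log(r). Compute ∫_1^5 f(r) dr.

Integrate by parts once (u = ln r, dv = -6*r**3 dr).
An antiderivative is F(r) = -3*r**4*(4*log(r) - 1)/8.
Then F(5) - F(1) = (1875/8 - 1875*log(5)/2) - (3/8) = 234 - 1875*log(5)/2.

234 - 1875*log(5)/2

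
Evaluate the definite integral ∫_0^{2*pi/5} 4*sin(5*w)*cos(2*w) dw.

Use the identity sin(5*w)cos(2*w) = [sin(7*w) + sin(3*w)]/2.
An antiderivative is F(w) = -2*cos(3*w)/3 - 2*cos(7*w)/7.
Then F(2*pi/5) - F(0) = (5/21 + 5*sqrt(5)/21) - (-20/21) = 5*sqrt(5)/21 + 25/21.

5*sqrt(5)/21 + 25/21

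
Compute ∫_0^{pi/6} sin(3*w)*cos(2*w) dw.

3/5 - sqrt(3)/5

Use the identity sin(3*w)cos(2*w) = [sin(5*w) + sin(w)]/2.
An antiderivative is F(w) = -cos(w)/2 - cos(5*w)/10.
Then F(pi/6) - F(0) = (-sqrt(3)/5) - (-3/5) = 3/5 - sqrt(3)/5.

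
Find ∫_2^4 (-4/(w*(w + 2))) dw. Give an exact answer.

log(9/16)

Factor the denominator: w**2 + 2*w = (w + 2)w.
Partial fractions: -4/(w*(w + 2)) = 2/(w + 2) - 2/w.
An antiderivative is F(w) = -2*log(w) + 2*log(w + 2).
Then F(4) - F(2) = (log(9/4)) - (log(4)) = log(9/16).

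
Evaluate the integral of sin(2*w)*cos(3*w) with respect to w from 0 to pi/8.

-2/5 + sqrt(2 - sqrt(2))/20 + sqrt(sqrt(2) + 2)/4

Use the identity sin(2*w)cos(3*w) = [sin(5*w) + sin(-w)]/2.
An antiderivative is F(w) = cos(w)/2 - cos(5*w)/10.
Then F(pi/8) - F(0) = (sqrt(2 - sqrt(2))/20 + sqrt(sqrt(2) + 2)/4) - (2/5) = -2/5 + sqrt(2 - sqrt(2))/20 + sqrt(sqrt(2) + 2)/4.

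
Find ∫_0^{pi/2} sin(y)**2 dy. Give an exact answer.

Use the identity sin^2(y) = (1 - cos(2*y))/2.
An antiderivative is F(y) = y/2 - sin(2*y)/4.
Then F(pi/2) - F(0) = (pi/4) - (0) = pi/4.

pi/4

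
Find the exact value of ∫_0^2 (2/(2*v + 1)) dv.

log(5)

Let u = 2*v + 1, so du = 2 dv. When v = 0, u = 1; when v = 2, u = 5.
The integral becomes ∫ 1/u du from 1 to 5, with antiderivative log(u).
Back in v: F(v) = log(2*v + 1).
Then F(2) - F(0) = (log(5)) - (0) = log(5).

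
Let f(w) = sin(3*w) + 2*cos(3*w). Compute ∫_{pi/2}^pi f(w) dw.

1

An antiderivative is F(w) = 2*sin(3*w)/3 - cos(3*w)/3.
Then F(pi) - F(pi/2) = (1/3) - (-2/3) = 1.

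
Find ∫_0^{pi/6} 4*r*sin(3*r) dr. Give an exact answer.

4/9

Integrate by parts once (u = r, dv = 4*sin(3*r) dr).
An antiderivative is F(r) = -4*r*cos(3*r)/3 + 4*sin(3*r)/9.
Then F(pi/6) - F(0) = (4/9) - (0) = 4/9.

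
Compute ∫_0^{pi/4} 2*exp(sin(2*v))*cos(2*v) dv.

Let u = sin(2*v), so du = 2*cos(2*v) dv. When v = 0, u = 0; when v = pi/4, u = 1.
The integral becomes ∫ exp(u) du from 0 to 1, with antiderivative exp(u).
Back in v: F(v) = exp(sin(2*v)).
Then F(pi/4) - F(0) = (E) - (1) = -1 + E.

-1 + E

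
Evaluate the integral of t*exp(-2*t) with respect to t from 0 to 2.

Integrate by parts once (u = t, dv = exp(-2*t) dt).
An antiderivative is F(t) = (-2*t - 1)*exp(-2*t)/4.
Then F(2) - F(0) = (-5*exp(-4)/4) - (-1/4) = (-5 + exp(4))*exp(-4)/4.

(-5 + exp(4))*exp(-4)/4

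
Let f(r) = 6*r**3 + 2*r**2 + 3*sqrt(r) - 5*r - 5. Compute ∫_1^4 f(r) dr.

386

By the power rule, an antiderivative is F(r) = 3*r**4/2 + 2*r**(3/2) + 2*r**3/3 - 5*r**2/2 - 5*r.
Then F(4) - F(1) = (1148/3) - (-10/3) = 386.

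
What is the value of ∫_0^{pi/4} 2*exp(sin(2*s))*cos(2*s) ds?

-1 + E

Let u = sin(2*s), so du = 2*cos(2*s) ds. When s = 0, u = 0; when s = pi/4, u = 1.
The integral becomes ∫ exp(u) du from 0 to 1, with antiderivative exp(u).
Back in s: F(s) = exp(sin(2*s)).
Then F(pi/4) - F(0) = (E) - (1) = -1 + E.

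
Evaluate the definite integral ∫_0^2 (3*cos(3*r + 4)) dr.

Let u = 3*r + 4, so du = 3 dr. When r = 0, u = 4; when r = 2, u = 10.
The integral becomes ∫ cos(u) du from 4 to 10, with antiderivative sin(u).
Back in r: F(r) = sin(3*r + 4).
Then F(2) - F(0) = (sin(10)) - (sin(4)) = sin(10) - sin(4).

sin(10) - sin(4)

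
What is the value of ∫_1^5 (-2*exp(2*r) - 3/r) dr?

-exp(10) - 3*log(5) + exp(2)

An antiderivative is F(r) = -exp(2*r) - 3*log(r).
Then F(5) - F(1) = (-exp(10) - 3*log(5)) - (-exp(2)) = -exp(10) - 3*log(5) + exp(2).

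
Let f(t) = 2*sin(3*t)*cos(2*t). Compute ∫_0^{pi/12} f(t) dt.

Use the identity sin(3*t)cos(2*t) = [sin(5*t) + sin(t)]/2.
An antiderivative is F(t) = -cos(t) - cos(5*t)/5.
Then F(pi/12) - F(0) = (-3*sqrt(6)/10 - sqrt(2)/5) - (-6/5) = -3*sqrt(6)/10 - sqrt(2)/5 + 6/5.

-3*sqrt(6)/10 - sqrt(2)/5 + 6/5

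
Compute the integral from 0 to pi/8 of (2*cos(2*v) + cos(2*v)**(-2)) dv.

An antiderivative is F(v) = sin(2*v) + tan(2*v)/2.
Then F(pi/8) - F(0) = (1/2 + sqrt(2)/2) - (0) = 1/2 + sqrt(2)/2.

1/2 + sqrt(2)/2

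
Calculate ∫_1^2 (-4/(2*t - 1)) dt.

-log(9)

An antiderivative is F(t) = -2*log(2*t - 1).
Then F(2) - F(1) = (-log(9)) - (0) = -log(9).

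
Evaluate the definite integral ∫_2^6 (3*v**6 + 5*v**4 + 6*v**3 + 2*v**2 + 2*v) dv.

2724800/21

By the power rule, an antiderivative is F(v) = 3*v**7/7 + v**5 + 3*v**4/2 + 2*v**3/3 + v**2.
Then F(6) - F(2) = (909108/7) - (2524/21) = 2724800/21.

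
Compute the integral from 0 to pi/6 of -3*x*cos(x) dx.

Integrate by parts once (u = x, dv = -3*cos(x) dx).
An antiderivative is F(x) = -3*x*sin(x) - 3*cos(x).
Then F(pi/6) - F(0) = (-3*sqrt(3)/2 - pi/4) - (-3) = -3*sqrt(3)/2 - pi/4 + 3.

-3*sqrt(3)/2 - pi/4 + 3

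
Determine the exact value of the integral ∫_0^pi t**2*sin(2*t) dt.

Integrate by parts twice (u = t^2, dv = sin(2*t) dt).
An antiderivative is F(t) = -t**2*cos(2*t)/2 + t*sin(2*t)/2 + cos(2*t)/4.
Then F(pi) - F(0) = (1/4 - pi**2/2) - (1/4) = -pi**2/2.

-pi**2/2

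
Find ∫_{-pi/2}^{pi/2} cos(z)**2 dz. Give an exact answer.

Use the identity cos^2(z) = (1 + cos(2*z))/2.
An antiderivative is F(z) = z/2 + sin(2*z)/4.
Then F(pi/2) - F(-pi/2) = (pi/4) - (-pi/4) = pi/2.

pi/2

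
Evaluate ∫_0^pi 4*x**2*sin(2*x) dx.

-2*pi**2

Integrate by parts twice (u = x^2, dv = 4*sin(2*x) dx).
An antiderivative is F(x) = -2*x**2*cos(2*x) + 2*x*sin(2*x) + cos(2*x).
Then F(pi) - F(0) = (1 - 2*pi**2) - (1) = -2*pi**2.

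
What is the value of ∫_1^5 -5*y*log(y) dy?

Integrate by parts once (u = ln y, dv = -5*y dy).
An antiderivative is F(y) = -5*y**2*(2*log(y) - 1)/4.
Then F(5) - F(1) = (125/4 - 125*log(5)/2) - (5/4) = 30 - 125*log(5)/2.

30 - 125*log(5)/2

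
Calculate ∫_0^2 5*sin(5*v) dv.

1 - cos(10)

Let u = 5*v, so du = 5 dv. When v = 0, u = 0; when v = 2, u = 10.
The integral becomes ∫ sin(u) du from 0 to 10, with antiderivative -cos(u).
Back in v: F(v) = -cos(5*v).
Then F(2) - F(0) = (-cos(10)) - (-1) = 1 - cos(10).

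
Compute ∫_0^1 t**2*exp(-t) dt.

Integrate by parts twice (u = t^2, dv = exp(-t) dt).
An antiderivative is F(t) = (-t**2 - 2*t - 2)*exp(-t).
Then F(1) - F(0) = (-5*exp(-1)) - (-2) = 2 - 5*exp(-1).

2 - 5*exp(-1)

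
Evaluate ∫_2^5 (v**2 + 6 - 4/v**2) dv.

By the power rule, an antiderivative is F(v) = v**3/3 + 6*v + 4/v.
Then F(5) - F(2) = (1087/15) - (50/3) = 279/5.

279/5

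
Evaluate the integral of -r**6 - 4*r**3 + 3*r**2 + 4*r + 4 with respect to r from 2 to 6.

By the power rule, an antiderivative is F(r) = -r**7/7 - r**4 + r**3 + 2*r**2 + 4*r.
Then F(6) - F(2) = (-286824/7) - (-72/7) = -286752/7.

-286752/7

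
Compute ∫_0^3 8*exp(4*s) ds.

Let u = 4*s, so du = 4 ds. When s = 0, u = 0; when s = 3, u = 12.
The integral becomes 2·∫ exp(u) du from 0 to 12, with antiderivative 2*exp(u).
Back in s: F(s) = 2*exp(4*s).
Then F(3) - F(0) = (2*exp(12)) - (2) = -2 + 2*exp(12).

-2 + 2*exp(12)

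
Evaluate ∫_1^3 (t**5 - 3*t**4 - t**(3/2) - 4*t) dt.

By the power rule, an antiderivative is F(t) = t**6/6 - 2*t**(5/2)/5 - 3*t**5/5 - 2*t**2.
Then F(3) - F(1) = (-423/10 - 18*sqrt(3)/5) - (-17/6) = -592/15 - 18*sqrt(3)/5.

-592/15 - 18*sqrt(3)/5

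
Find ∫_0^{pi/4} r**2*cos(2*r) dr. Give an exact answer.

Integrate by parts twice (u = r^2, dv = cos(2*r) dr).
An antiderivative is F(r) = r**2*sin(2*r)/2 + r*cos(2*r)/2 - sin(2*r)/4.
Then F(pi/4) - F(0) = (-1/4 + pi**2/32) - (0) = -1/4 + pi**2/32.

-1/4 + pi**2/32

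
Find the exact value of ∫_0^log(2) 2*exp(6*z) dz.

Let u = exp(z), so du = exp(z) dz. When z = 0, u = 1; when z = log(2), u = 2.
The integral becomes 2·∫ u**5 du from 1 to 2, with antiderivative u**6/3.
Back in z: F(z) = exp(6*z)/3.
Then F(log(2)) - F(0) = (64/3) - (1/3) = 21.

21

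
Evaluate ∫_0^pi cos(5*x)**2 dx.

pi/2

Use the identity cos^2(5*x) = (1 + cos(10*x))/2.
An antiderivative is F(x) = x/2 + sin(10*x)/20.
Then F(pi) - F(0) = (pi/2) - (0) = pi/2.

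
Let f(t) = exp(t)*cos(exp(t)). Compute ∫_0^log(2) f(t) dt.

Let u = exp(t), so du = exp(t) dt. When t = 0, u = 1; when t = log(2), u = 2.
The integral becomes ∫ cos(u) du from 1 to 2, with antiderivative sin(u).
Back in t: F(t) = sin(exp(t)).
Then F(log(2)) - F(0) = (sin(2)) - (sin(1)) = -sin(1) + sin(2).

-sin(1) + sin(2)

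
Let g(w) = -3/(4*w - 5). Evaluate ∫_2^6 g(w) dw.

-3*log(19)/4 + 3*log(3)/4

An antiderivative is F(w) = -3*log(4*w - 5)/4.
Then F(6) - F(2) = (-3*log(19)/4) - (-3*log(3)/4) = -3*log(19)/4 + 3*log(3)/4.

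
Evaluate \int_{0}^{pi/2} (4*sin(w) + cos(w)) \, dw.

5

An antiderivative is F(w) = sin(w) - 4*cos(w).
Then F(pi/2) - F(0) = (1) - (-4) = 5.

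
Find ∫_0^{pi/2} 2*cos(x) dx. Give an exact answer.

2

An antiderivative is F(x) = 2*sin(x).
Then F(pi/2) - F(0) = (2) - (0) = 2.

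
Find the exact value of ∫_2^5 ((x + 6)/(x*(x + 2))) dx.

-2*log(7) + log(2) + 3*log(5)

Factor the denominator: x**2 + 2*x = (x + 2)x.
Partial fractions: (x + 6)/(x*(x + 2)) = -2/(x + 2) + 3/x.
An antiderivative is F(x) = 3*log(x) - 2*log(x + 2).
Then F(5) - F(2) = (-2*log(7) + 3*log(5)) - (-log(2)) = -2*log(7) + log(2) + 3*log(5).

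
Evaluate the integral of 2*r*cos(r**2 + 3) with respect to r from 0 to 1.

Let u = r**2 + 3, so du = 2*r dr. When r = 0, u = 3; when r = 1, u = 4.
The integral becomes ∫ cos(u) du from 3 to 4, with antiderivative sin(u).
Back in r: F(r) = sin(r**2 + 3).
Then F(1) - F(0) = (sin(4)) - (sin(3)) = sin(4) - sin(3).

sin(4) - sin(3)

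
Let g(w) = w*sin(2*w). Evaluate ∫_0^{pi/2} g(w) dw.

pi/4

Integrate by parts once (u = w, dv = sin(2*w) dw).
An antiderivative is F(w) = -w*cos(2*w)/2 + sin(2*w)/4.
Then F(pi/2) - F(0) = (pi/4) - (0) = pi/4.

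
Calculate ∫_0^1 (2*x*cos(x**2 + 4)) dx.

sin(5) - sin(4)

Let u = x**2 + 4, so du = 2*x dx. When x = 0, u = 4; when x = 1, u = 5.
The integral becomes ∫ cos(u) du from 4 to 5, with antiderivative sin(u).
Back in x: F(x) = sin(x**2 + 4).
Then F(1) - F(0) = (sin(5)) - (sin(4)) = sin(5) - sin(4).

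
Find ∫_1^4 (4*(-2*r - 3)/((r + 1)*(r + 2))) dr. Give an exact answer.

Factor the denominator: r**2 + 3*r + 2 = (r + 2)(r + 1).
Partial fractions: 4*(-2*r - 3)/((r + 1)*(r + 2)) = -4/(r + 2) - 4/(r + 1).
An antiderivative is F(r) = -4*log(r + 1) - 4*log(r + 2).
Then F(4) - F(1) = (-4*log(5) - 4*log(3) - 4*log(2)) - (-4*log(3) - 4*log(2)) = -4*log(5).

-4*log(5)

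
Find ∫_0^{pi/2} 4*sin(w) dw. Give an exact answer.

An antiderivative is F(w) = -4*cos(w).
Then F(pi/2) - F(0) = (0) - (-4) = 4.

4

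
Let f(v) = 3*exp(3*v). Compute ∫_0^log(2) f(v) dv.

Let u = exp(v), so du = exp(v) dv. When v = 0, u = 1; when v = log(2), u = 2.
The integral becomes 3·∫ u**2 du from 1 to 2, with antiderivative u**3.
Back in v: F(v) = exp(3*v).
Then F(log(2)) - F(0) = (8) - (1) = 7.

7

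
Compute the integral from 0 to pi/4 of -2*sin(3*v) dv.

An antiderivative is F(v) = 2*cos(3*v)/3.
Then F(pi/4) - F(0) = (-sqrt(2)/3) - (2/3) = -2/3 - sqrt(2)/3.

-2/3 - sqrt(2)/3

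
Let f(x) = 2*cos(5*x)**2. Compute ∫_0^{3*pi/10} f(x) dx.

3*pi/10

Use the identity cos^2(5*x) = (1 + cos(10*x))/2.
An antiderivative is F(x) = x + sin(10*x)/10.
Then F(3*pi/10) - F(0) = (3*pi/10) - (0) = 3*pi/10.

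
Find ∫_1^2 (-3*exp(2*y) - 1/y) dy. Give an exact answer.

An antiderivative is F(y) = -3*exp(2*y)/2 - log(y).
Then F(2) - F(1) = (-3*exp(4)/2 - log(2)) - (-3*exp(2)/2) = -3*exp(4)/2 - log(2) + 3*exp(2)/2.

-3*exp(4)/2 - log(2) + 3*exp(2)/2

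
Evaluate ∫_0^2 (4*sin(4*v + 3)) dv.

Let u = 4*v + 3, so du = 4 dv. When v = 0, u = 3; when v = 2, u = 11.
The integral becomes ∫ sin(u) du from 3 to 11, with antiderivative -cos(u).
Back in v: F(v) = -cos(4*v + 3).
Then F(2) - F(0) = (-cos(11)) - (-cos(3)) = cos(3) - cos(11).

cos(3) - cos(11)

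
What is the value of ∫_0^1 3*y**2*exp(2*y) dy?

Integrate by parts twice (u = y^2, dv = 3*exp(2*y) dy).
An antiderivative is F(y) = (6*y**2 - 6*y + 3)*exp(2*y)/4.
Then F(1) - F(0) = (3*exp(2)/4) - (3/4) = -3/4 + 3*exp(2)/4.

-3/4 + 3*exp(2)/4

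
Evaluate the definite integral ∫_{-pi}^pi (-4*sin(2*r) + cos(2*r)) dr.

An antiderivative is F(r) = sin(2*r)/2 + 2*cos(2*r).
Then F(pi) - F(-pi) = (2) - (2) = 0.

0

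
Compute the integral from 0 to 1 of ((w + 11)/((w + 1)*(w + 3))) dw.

log(81/8)

Factor the denominator: w**2 + 4*w + 3 = (w + 3)(w + 1).
Partial fractions: (w + 11)/((w + 1)*(w + 3)) = -4/(w + 3) + 5/(w + 1).
An antiderivative is F(w) = 5*log(w + 1) - 4*log(w + 3).
Then F(1) - F(0) = (-log(8)) - (-log(81)) = log(81/8).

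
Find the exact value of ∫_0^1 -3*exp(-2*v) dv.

An antiderivative is F(v) = 3*exp(-2*v)/2.
Then F(1) - F(0) = (3*exp(-2)/2) - (3/2) = -3/2 + 3*exp(-2)/2.

-3/2 + 3*exp(-2)/2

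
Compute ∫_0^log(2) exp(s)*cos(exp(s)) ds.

-sin(1) + sin(2)

Let u = exp(s), so du = exp(s) ds. When s = 0, u = 1; when s = log(2), u = 2.
The integral becomes ∫ cos(u) du from 1 to 2, with antiderivative sin(u).
Back in s: F(s) = sin(exp(s)).
Then F(log(2)) - F(0) = (sin(2)) - (sin(1)) = -sin(1) + sin(2).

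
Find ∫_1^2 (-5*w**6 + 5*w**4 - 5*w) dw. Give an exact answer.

By the power rule, an antiderivative is F(w) = -5*w**7/7 + w**5 - 5*w**2/2.
Then F(2) - F(1) = (-486/7) - (-31/14) = -941/14.

-941/14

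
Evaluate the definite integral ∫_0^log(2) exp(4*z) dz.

Let u = exp(z), so du = exp(z) dz. When z = 0, u = 1; when z = log(2), u = 2.
The integral becomes ∫ u**3 du from 1 to 2, with antiderivative u**4/4.
Back in z: F(z) = exp(4*z)/4.
Then F(log(2)) - F(0) = (4) - (1/4) = 15/4.

15/4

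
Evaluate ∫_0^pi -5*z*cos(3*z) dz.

Integrate by parts once (u = z, dv = -5*cos(3*z) dz).
An antiderivative is F(z) = -5*z*sin(3*z)/3 - 5*cos(3*z)/9.
Then F(pi) - F(0) = (5/9) - (-5/9) = 10/9.

10/9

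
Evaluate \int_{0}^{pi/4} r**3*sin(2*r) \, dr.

Integrate by parts 3 times (u = r^3, dv = sin(2*r) dr).
An antiderivative is F(r) = -r**3*cos(2*r)/2 + 3*r**2*sin(2*r)/4 + 3*r*cos(2*r)/4 - 3*sin(2*r)/8.
Then F(pi/4) - F(0) = (-3/8 + 3*pi**2/64) - (0) = -3/8 + 3*pi**2/64.

-3/8 + 3*pi**2/64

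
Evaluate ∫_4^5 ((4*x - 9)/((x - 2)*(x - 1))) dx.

Factor the denominator: x**2 - 3*x + 2 = (x - 1)(x - 2).
Partial fractions: (4*x - 9)/((x - 2)*(x - 1)) = 5/(x - 1) - 1/(x - 2).
An antiderivative is F(x) = -log(x - 2) + 5*log(x - 1).
Then F(5) - F(4) = (-log(3) + 10*log(2)) - (-log(2) + 5*log(3)) = -6*log(3) + 11*log(2).

-6*log(3) + 11*log(2)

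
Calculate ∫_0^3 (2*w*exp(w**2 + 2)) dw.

-exp(2) + exp(11)

Let u = w**2 + 2, so du = 2*w dw. When w = 0, u = 2; when w = 3, u = 11.
The integral becomes ∫ exp(u) du from 2 to 11, with antiderivative exp(u).
Back in w: F(w) = exp(w**2 + 2).
Then F(3) - F(0) = (exp(11)) - (exp(2)) = -exp(2) + exp(11).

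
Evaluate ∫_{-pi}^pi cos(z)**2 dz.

pi

Use the identity cos^2(z) = (1 + cos(2*z))/2.
An antiderivative is F(z) = z/2 + sin(2*z)/4.
Then F(pi) - F(-pi) = (pi/2) - (-pi/2) = pi.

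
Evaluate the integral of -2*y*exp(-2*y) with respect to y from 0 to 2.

Integrate by parts once (u = y, dv = -2*exp(-2*y) dy).
An antiderivative is F(y) = (2*y + 1)*exp(-2*y)/2.
Then F(2) - F(0) = (5*exp(-4)/2) - (1/2) = (5 - exp(4))*exp(-4)/2.

(5 - exp(4))*exp(-4)/2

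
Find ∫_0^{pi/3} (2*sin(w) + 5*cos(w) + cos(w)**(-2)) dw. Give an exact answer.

An antiderivative is F(w) = 5*sin(w) - 2*cos(w) + tan(w).
Then F(pi/3) - F(0) = (-1 + 7*sqrt(3)/2) - (-2) = 1 + 7*sqrt(3)/2.

1 + 7*sqrt(3)/2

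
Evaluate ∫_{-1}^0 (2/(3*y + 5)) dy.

-2*log(2)/3 + 2*log(5)/3

An antiderivative is F(y) = 2*log(3*y + 5)/3.
Then F(0) - F(-1) = (2*log(5)/3) - (2*log(2)/3) = -2*log(2)/3 + 2*log(5)/3.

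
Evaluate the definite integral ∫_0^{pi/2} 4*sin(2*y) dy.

4

An antiderivative is F(y) = -2*cos(2*y).
Then F(pi/2) - F(0) = (2) - (-2) = 4.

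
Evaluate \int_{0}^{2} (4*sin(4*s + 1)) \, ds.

Let u = 4*s + 1, so du = 4 ds. When s = 0, u = 1; when s = 2, u = 9.
The integral becomes ∫ sin(u) du from 1 to 9, with antiderivative -cos(u).
Back in s: F(s) = -cos(4*s + 1).
Then F(2) - F(0) = (-cos(9)) - (-cos(1)) = cos(1) - cos(9).

cos(1) - cos(9)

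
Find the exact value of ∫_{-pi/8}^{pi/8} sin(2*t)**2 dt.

-1/4 + pi/8

Use the identity sin^2(2*t) = (1 - cos(4*t))/2.
An antiderivative is F(t) = t/2 - sin(4*t)/8.
Then F(pi/8) - F(-pi/8) = (-1/8 + pi/16) - (1/8 - pi/16) = -1/4 + pi/8.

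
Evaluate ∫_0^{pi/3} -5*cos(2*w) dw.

-5*sqrt(3)/4

An antiderivative is F(w) = -5*sin(2*w)/2.
Then F(pi/3) - F(0) = (-5*sqrt(3)/4) - (0) = -5*sqrt(3)/4.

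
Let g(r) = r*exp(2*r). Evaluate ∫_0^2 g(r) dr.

Integrate by parts once (u = r, dv = exp(2*r) dr).
An antiderivative is F(r) = (2*r - 1)*exp(2*r)/4.
Then F(2) - F(0) = (3*exp(4)/4) - (-1/4) = 1/4 + 3*exp(4)/4.

1/4 + 3*exp(4)/4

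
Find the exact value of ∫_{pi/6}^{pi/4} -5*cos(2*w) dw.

An antiderivative is F(w) = -5*sin(2*w)/2.
Then F(pi/4) - F(pi/6) = (-5/2) - (-5*sqrt(3)/4) = -5/2 + 5*sqrt(3)/4.

-5/2 + 5*sqrt(3)/4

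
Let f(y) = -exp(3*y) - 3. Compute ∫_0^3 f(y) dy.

-exp(9)/3 - 26/3

An antiderivative is F(y) = -exp(3*y)/3 - 3*y.
Then F(3) - F(0) = (-exp(9)/3 - 9) - (-1/3) = -exp(9)/3 - 26/3.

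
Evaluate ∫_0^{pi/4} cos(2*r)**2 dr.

Use the identity cos^2(2*r) = (1 + cos(4*r))/2.
An antiderivative is F(r) = r/2 + sin(4*r)/8.
Then F(pi/4) - F(0) = (pi/8) - (0) = pi/8.

pi/8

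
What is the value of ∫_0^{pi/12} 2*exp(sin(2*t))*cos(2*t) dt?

Let u = sin(2*t), so du = 2*cos(2*t) dt. When t = 0, u = 0; when t = pi/12, u = 1/2.
The integral becomes ∫ exp(u) du from 0 to 1/2, with antiderivative exp(u).
Back in t: F(t) = exp(sin(2*t)).
Then F(pi/12) - F(0) = (exp(1/2)) - (1) = -1 + exp(1/2).

-1 + exp(1/2)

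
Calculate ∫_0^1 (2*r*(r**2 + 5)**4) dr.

4651/5

Let u = r**2 + 5, so du = 2*r dr. When r = 0, u = 5; when r = 1, u = 6.
The integral becomes ∫ u**4 du from 5 to 6, with antiderivative u**5/5.
Back in r: F(r) = (r**2 + 5)**5/5.
Then F(1) - F(0) = (7776/5) - (625) = 4651/5.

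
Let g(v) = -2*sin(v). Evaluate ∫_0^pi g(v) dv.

-4

An antiderivative is F(v) = 2*cos(v).
Then F(pi) - F(0) = (-2) - (2) = -4.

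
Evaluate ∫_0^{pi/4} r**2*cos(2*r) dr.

-1/4 + pi**2/32

Integrate by parts twice (u = r^2, dv = cos(2*r) dr).
An antiderivative is F(r) = r**2*sin(2*r)/2 + r*cos(2*r)/2 - sin(2*r)/4.
Then F(pi/4) - F(0) = (-1/4 + pi**2/32) - (0) = -1/4 + pi**2/32.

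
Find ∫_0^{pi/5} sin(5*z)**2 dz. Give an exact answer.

pi/10

Use the identity sin^2(5*z) = (1 - cos(10*z))/2.
An antiderivative is F(z) = z/2 - sin(10*z)/20.
Then F(pi/5) - F(0) = (pi/10) - (0) = pi/10.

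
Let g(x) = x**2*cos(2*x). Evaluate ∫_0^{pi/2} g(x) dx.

-pi/4

Integrate by parts twice (u = x^2, dv = cos(2*x) dx).
An antiderivative is F(x) = x**2*sin(2*x)/2 + x*cos(2*x)/2 - sin(2*x)/4.
Then F(pi/2) - F(0) = (-pi/4) - (0) = -pi/4.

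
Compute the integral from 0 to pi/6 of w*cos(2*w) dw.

Integrate by parts once (u = w, dv = cos(2*w) dw).
An antiderivative is F(w) = w*sin(2*w)/2 + cos(2*w)/4.
Then F(pi/6) - F(0) = (1/8 + sqrt(3)*pi/24) - (1/4) = -1/8 + sqrt(3)*pi/24.

-1/8 + sqrt(3)*pi/24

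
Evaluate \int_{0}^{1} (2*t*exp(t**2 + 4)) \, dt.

-exp(4) + exp(5)

Let u = t**2 + 4, so du = 2*t dt. When t = 0, u = 4; when t = 1, u = 5.
The integral becomes ∫ exp(u) du from 4 to 5, with antiderivative exp(u).
Back in t: F(t) = exp(t**2 + 4).
Then F(1) - F(0) = (exp(5)) - (exp(4)) = -exp(4) + exp(5).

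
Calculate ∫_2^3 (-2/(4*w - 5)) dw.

-log(7)/2 + log(3)/2

An antiderivative is F(w) = -log(4*w - 5)/2.
Then F(3) - F(2) = (-log(7)/2) - (-log(3)/2) = -log(7)/2 + log(3)/2.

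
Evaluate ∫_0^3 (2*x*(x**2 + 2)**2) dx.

441

Let u = x**2 + 2, so du = 2*x dx. When x = 0, u = 2; when x = 3, u = 11.
The integral becomes ∫ u**2 du from 2 to 11, with antiderivative u**3/3.
Back in x: F(x) = (x**2 + 2)**3/3.
Then F(3) - F(0) = (1331/3) - (8/3) = 441.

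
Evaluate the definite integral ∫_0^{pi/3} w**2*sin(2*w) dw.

-3/8 + pi**2/36 + sqrt(3)*pi/12

Integrate by parts twice (u = w^2, dv = sin(2*w) dw).
An antiderivative is F(w) = -w**2*cos(2*w)/2 + w*sin(2*w)/2 + cos(2*w)/4.
Then F(pi/3) - F(0) = (-1/8 + pi**2/36 + sqrt(3)*pi/12) - (1/4) = -3/8 + pi**2/36 + sqrt(3)*pi/12.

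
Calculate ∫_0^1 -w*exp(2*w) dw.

Integrate by parts once (u = w, dv = -exp(2*w) dw).
An antiderivative is F(w) = (-2*w + 1)*exp(2*w)/4.
Then F(1) - F(0) = (-exp(2)/4) - (1/4) = -exp(2)/4 - 1/4.

-exp(2)/4 - 1/4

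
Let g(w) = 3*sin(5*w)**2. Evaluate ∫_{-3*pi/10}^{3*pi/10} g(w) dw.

9*pi/10

Use the identity sin^2(5*w) = (1 - cos(10*w))/2.
An antiderivative is F(w) = 3*w/2 - 3*sin(10*w)/20.
Then F(3*pi/10) - F(-3*pi/10) = (9*pi/20) - (-9*pi/20) = 9*pi/10.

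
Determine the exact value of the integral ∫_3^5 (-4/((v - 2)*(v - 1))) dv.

Factor the denominator: v**2 - 3*v + 2 = (v - 1)(v - 2).
Partial fractions: -4/((v - 2)*(v - 1)) = 4/(v - 1) - 4/(v - 2).
An antiderivative is F(v) = -4*log(v - 2) + 4*log(v - 1).
Then F(5) - F(3) = (-4*log(3) + 8*log(2)) - (log(16)) = log(16/81).

log(16/81)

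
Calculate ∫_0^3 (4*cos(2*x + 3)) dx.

Let u = 2*x + 3, so du = 2 dx. When x = 0, u = 3; when x = 3, u = 9.
The integral becomes 2·∫ cos(u) du from 3 to 9, with antiderivative 2*sin(u).
Back in x: F(x) = 2*sin(2*x + 3).
Then F(3) - F(0) = (2*sin(9)) - (2*sin(3)) = -2*sin(3) + 2*sin(9).

-2*sin(3) + 2*sin(9)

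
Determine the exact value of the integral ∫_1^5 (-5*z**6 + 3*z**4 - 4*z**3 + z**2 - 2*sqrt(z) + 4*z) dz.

By the power rule, an antiderivative is F(z) = -5*z**7/7 + 3*z**5/5 - z**4 - 4*z**(3/2)/3 + z**3/3 + 2*z**2.
Then F(5) - F(1) = (-1143700/21 - 20*sqrt(5)/3) - (-4/35) = -5718488/105 - 20*sqrt(5)/3.

-5718488/105 - 20*sqrt(5)/3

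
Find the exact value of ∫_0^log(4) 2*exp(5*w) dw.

Let u = exp(w), so du = exp(w) dw. When w = 0, u = 1; when w = log(4), u = 4.
The integral becomes 2·∫ u**4 du from 1 to 4, with antiderivative 2*u**5/5.
Back in w: F(w) = 2*exp(5*w)/5.
Then F(log(4)) - F(0) = (2048/5) - (2/5) = 2046/5.

2046/5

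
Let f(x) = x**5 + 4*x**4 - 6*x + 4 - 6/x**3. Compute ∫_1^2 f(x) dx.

561/20

By the power rule, an antiderivative is F(x) = x**6/6 + 4*x**5/5 - 3*x**2 + 4*x + 3/x**2.
Then F(2) - F(1) = (1981/60) - (149/30) = 561/20.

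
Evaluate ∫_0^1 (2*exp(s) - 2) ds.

-4 + 2*E

An antiderivative is F(s) = -2*s + 2*exp(s).
Then F(1) - F(0) = (-2 + 2*E) - (2) = -4 + 2*E.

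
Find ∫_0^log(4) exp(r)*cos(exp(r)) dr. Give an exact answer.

Let u = exp(r), so du = exp(r) dr. When r = 0, u = 1; when r = log(4), u = 4.
The integral becomes ∫ cos(u) du from 1 to 4, with antiderivative sin(u).
Back in r: F(r) = sin(exp(r)).
Then F(log(4)) - F(0) = (sin(4)) - (sin(1)) = -sin(1) + sin(4).

-sin(1) + sin(4)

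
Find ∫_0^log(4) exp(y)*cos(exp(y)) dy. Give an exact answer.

-sin(1) + sin(4)

Let u = exp(y), so du = exp(y) dy. When y = 0, u = 1; when y = log(4), u = 4.
The integral becomes ∫ cos(u) du from 1 to 4, with antiderivative sin(u).
Back in y: F(y) = sin(exp(y)).
Then F(log(4)) - F(0) = (sin(4)) - (sin(1)) = -sin(1) + sin(4).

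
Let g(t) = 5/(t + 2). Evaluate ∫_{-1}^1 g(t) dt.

An antiderivative is F(t) = 5*log(t + 2).
Then F(1) - F(-1) = (5*log(3)) - (0) = 5*log(3).

5*log(3)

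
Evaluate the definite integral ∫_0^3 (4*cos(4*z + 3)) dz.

-sin(3) + sin(15)

Let u = 4*z + 3, so du = 4 dz. When z = 0, u = 3; when z = 3, u = 15.
The integral becomes ∫ cos(u) du from 3 to 15, with antiderivative sin(u).
Back in z: F(z) = sin(4*z + 3).
Then F(3) - F(0) = (sin(15)) - (sin(3)) = -sin(3) + sin(15).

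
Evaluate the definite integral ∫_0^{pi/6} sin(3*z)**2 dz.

Use the identity sin^2(3*z) = (1 - cos(6*z))/2.
An antiderivative is F(z) = z/2 - sin(6*z)/12.
Then F(pi/6) - F(0) = (pi/12) - (0) = pi/12.

pi/12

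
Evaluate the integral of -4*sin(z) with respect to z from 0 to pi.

-8

An antiderivative is F(z) = 4*cos(z).
Then F(pi) - F(0) = (-4) - (4) = -8.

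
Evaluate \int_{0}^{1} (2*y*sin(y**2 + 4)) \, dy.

Let u = y**2 + 4, so du = 2*y dy. When y = 0, u = 4; when y = 1, u = 5.
The integral becomes ∫ sin(u) du from 4 to 5, with antiderivative -cos(u).
Back in y: F(y) = -cos(y**2 + 4).
Then F(1) - F(0) = (-cos(5)) - (-cos(4)) = cos(4) - cos(5).

cos(4) - cos(5)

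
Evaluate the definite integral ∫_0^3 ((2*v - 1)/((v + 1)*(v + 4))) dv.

Factor the denominator: v**2 + 5*v + 4 = (v + 4)(v + 1).
Partial fractions: (2*v - 1)/((v + 1)*(v + 4)) = 3/(v + 4) - 1/(v + 1).
An antiderivative is F(v) = -log(v + 1) + 3*log(v + 4).
Then F(3) - F(0) = (-2*log(2) + 3*log(7)) - (log(64)) = -8*log(2) + 3*log(7).

-8*log(2) + 3*log(7)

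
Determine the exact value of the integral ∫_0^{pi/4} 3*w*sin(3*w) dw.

Integrate by parts once (u = w, dv = 3*sin(3*w) dw).
An antiderivative is F(w) = -w*cos(3*w) + sin(3*w)/3.
Then F(pi/4) - F(0) = (sqrt(2)*(4 + 3*pi)/24) - (0) = sqrt(2)*(4 + 3*pi)/24.

sqrt(2)*(4 + 3*pi)/24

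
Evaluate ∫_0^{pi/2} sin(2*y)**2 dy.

Use the identity sin^2(2*y) = (1 - cos(4*y))/2.
An antiderivative is F(y) = y/2 - sin(4*y)/8.
Then F(pi/2) - F(0) = (pi/4) - (0) = pi/4.

pi/4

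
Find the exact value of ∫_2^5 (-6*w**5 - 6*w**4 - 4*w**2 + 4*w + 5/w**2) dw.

-193851/10

By the power rule, an antiderivative is F(w) = -w**6 - 6*w**5/5 - 4*w**3/3 + 2*w**2 - 5/w.
Then F(5) - F(2) = (-58478/3) - (-3227/30) = -193851/10.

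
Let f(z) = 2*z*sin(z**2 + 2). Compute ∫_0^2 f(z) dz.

Let u = z**2 + 2, so du = 2*z dz. When z = 0, u = 2; when z = 2, u = 6.
The integral becomes ∫ sin(u) du from 2 to 6, with antiderivative -cos(u).
Back in z: F(z) = -cos(z**2 + 2).
Then F(2) - F(0) = (-cos(6)) - (-cos(2)) = -cos(6) + cos(2).

-cos(6) + cos(2)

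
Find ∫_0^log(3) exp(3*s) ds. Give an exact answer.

Let u = exp(s), so du = exp(s) ds. When s = 0, u = 1; when s = log(3), u = 3.
The integral becomes ∫ u**2 du from 1 to 3, with antiderivative u**3/3.
Back in s: F(s) = exp(3*s)/3.
Then F(log(3)) - F(0) = (9) - (1/3) = 26/3.

26/3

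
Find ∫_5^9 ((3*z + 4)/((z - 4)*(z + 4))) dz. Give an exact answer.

Factor the denominator: z**2 - 16 = (z + 4)(z - 4).
Partial fractions: (3*z + 4)/((z - 4)*(z + 4)) = 1/(z + 4) + 2/(z - 4).
An antiderivative is F(z) = 2*log(z - 4) + log(z + 4).
Then F(9) - F(5) = (log(13) + 2*log(5)) - (log(9)) = -2*log(3) + log(13) + 2*log(5).

-2*log(3) + log(13) + 2*log(5)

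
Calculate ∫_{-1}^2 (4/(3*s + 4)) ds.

An antiderivative is F(s) = 4*log(3*s + 4)/3.
Then F(2) - F(-1) = (4*log(10)/3) - (0) = 4*log(10)/3.

4*log(10)/3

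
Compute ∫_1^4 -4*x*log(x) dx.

15 - 64*log(2)

Integrate by parts once (u = ln x, dv = -4*x dx).
An antiderivative is F(x) = -x**2*(2*log(x) - 1).
Then F(4) - F(1) = (16 - 64*log(2)) - (1) = 15 - 64*log(2).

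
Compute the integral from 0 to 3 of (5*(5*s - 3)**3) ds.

20655/4

Let u = 5*s - 3, so du = 5 ds. When s = 0, u = -3; when s = 3, u = 12.
The integral becomes ∫ u**3 du from -3 to 12, with antiderivative u**4/4.
Back in s: F(s) = (5*s - 3)**4/4.
Then F(3) - F(0) = (5184) - (81/4) = 20655/4.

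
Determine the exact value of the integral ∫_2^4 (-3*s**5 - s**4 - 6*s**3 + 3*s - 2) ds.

-12802/5

By the power rule, an antiderivative is F(s) = -s**6/2 - s**5/5 - 3*s**4/2 + 3*s**2/2 - 2*s.
Then F(4) - F(2) = (-13104/5) - (-302/5) = -12802/5.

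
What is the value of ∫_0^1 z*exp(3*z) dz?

1/9 + 2*exp(3)/9

Integrate by parts once (u = z, dv = exp(3*z) dz).
An antiderivative is F(z) = (3*z - 1)*exp(3*z)/9.
Then F(1) - F(0) = (2*exp(3)/9) - (-1/9) = 1/9 + 2*exp(3)/9.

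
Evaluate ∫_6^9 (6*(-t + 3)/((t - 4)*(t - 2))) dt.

-3*log(7) - 3*log(5) + 9*log(2)

Factor the denominator: t**2 - 6*t + 8 = (t - 2)(t - 4).
Partial fractions: 6*(-t + 3)/((t - 4)*(t - 2)) = -3/(t - 2) - 3/(t - 4).
An antiderivative is F(t) = -3*log(t - 4) - 3*log(t - 2).
Then F(9) - F(6) = (-3*log(7) - 3*log(5)) - (-9*log(2)) = -3*log(7) - 3*log(5) + 9*log(2).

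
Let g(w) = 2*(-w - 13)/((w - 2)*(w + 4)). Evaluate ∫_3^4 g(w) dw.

Factor the denominator: w**2 + 2*w - 8 = (w + 4)(w - 2).
Partial fractions: 2*(-w - 13)/((w - 2)*(w + 4)) = 3/(w + 4) - 5/(w - 2).
An antiderivative is F(w) = -5*log(w - 2) + 3*log(w + 4).
Then F(4) - F(3) = (log(16)) - (3*log(7)) = -3*log(7) + 4*log(2).

-3*log(7) + 4*log(2)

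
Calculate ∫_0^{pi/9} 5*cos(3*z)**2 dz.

Use the identity cos^2(3*z) = (1 + cos(6*z))/2.
An antiderivative is F(z) = 5*z/2 + 5*sin(6*z)/12.
Then F(pi/9) - F(0) = (5*sqrt(3)/24 + 5*pi/18) - (0) = 5*sqrt(3)/24 + 5*pi/18.

5*sqrt(3)/24 + 5*pi/18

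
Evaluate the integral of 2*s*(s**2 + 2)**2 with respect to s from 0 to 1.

19/3

Let u = s**2 + 2, so du = 2*s ds. When s = 0, u = 2; when s = 1, u = 3.
The integral becomes ∫ u**2 du from 2 to 3, with antiderivative u**3/3.
Back in s: F(s) = (s**2 + 2)**3/3.
Then F(1) - F(0) = (9) - (8/3) = 19/3.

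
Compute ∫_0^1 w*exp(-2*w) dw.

Integrate by parts once (u = w, dv = exp(-2*w) dw).
An antiderivative is F(w) = (-2*w - 1)*exp(-2*w)/4.
Then F(1) - F(0) = (-3*exp(-2)/4) - (-1/4) = (-3 + exp(2))*exp(-2)/4.

(-3 + exp(2))*exp(-2)/4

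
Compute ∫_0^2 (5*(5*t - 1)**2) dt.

Let u = 5*t - 1, so du = 5 dt. When t = 0, u = -1; when t = 2, u = 9.
The integral becomes ∫ u**2 du from -1 to 9, with antiderivative u**3/3.
Back in t: F(t) = (5*t - 1)**3/3.
Then F(2) - F(0) = (243) - (-1/3) = 730/3.

730/3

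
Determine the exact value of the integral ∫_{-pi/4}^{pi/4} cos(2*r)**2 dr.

pi/4

Use the identity cos^2(2*r) = (1 + cos(4*r))/2.
An antiderivative is F(r) = r/2 + sin(4*r)/8.
Then F(pi/4) - F(-pi/4) = (pi/8) - (-pi/8) = pi/4.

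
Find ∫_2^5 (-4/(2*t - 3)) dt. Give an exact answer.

-log(49)

An antiderivative is F(t) = -2*log(2*t - 3).
Then F(5) - F(2) = (-log(49)) - (0) = -log(49).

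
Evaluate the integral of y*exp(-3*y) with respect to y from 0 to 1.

(-4 + exp(3))*exp(-3)/9

Integrate by parts once (u = y, dv = exp(-3*y) dy).
An antiderivative is F(y) = (-3*y - 1)*exp(-3*y)/9.
Then F(1) - F(0) = (-4*exp(-3)/9) - (-1/9) = (-4 + exp(3))*exp(-3)/9.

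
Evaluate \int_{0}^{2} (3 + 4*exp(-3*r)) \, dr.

An antiderivative is F(r) = 3*r - 4*exp(-3*r)/3.
Then F(2) - F(0) = (6 - 4*exp(-6)/3) - (-4/3) = 22/3 - 4*exp(-6)/3.

22/3 - 4*exp(-6)/3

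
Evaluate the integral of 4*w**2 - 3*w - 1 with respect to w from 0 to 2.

By the power rule, an antiderivative is F(w) = 4*w**3/3 - 3*w**2/2 - w.
Then F(2) - F(0) = (8/3) - (0) = 8/3.

8/3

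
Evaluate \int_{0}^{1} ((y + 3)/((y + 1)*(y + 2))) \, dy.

log(8/3)

Factor the denominator: y**2 + 3*y + 2 = (y + 2)(y + 1).
Partial fractions: (y + 3)/((y + 1)*(y + 2)) = -1/(y + 2) + 2/(y + 1).
An antiderivative is F(y) = 2*log(y + 1) - log(y + 2).
Then F(1) - F(0) = (log(4/3)) - (-log(2)) = log(8/3).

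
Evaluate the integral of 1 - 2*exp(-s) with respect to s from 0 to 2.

2*exp(-2)

An antiderivative is F(s) = s + 2*exp(-s).
Then F(2) - F(0) = (2*exp(-2) + 2) - (2) = 2*exp(-2).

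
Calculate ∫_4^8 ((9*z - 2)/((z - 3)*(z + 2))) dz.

-4*log(3) + 9*log(5)

Factor the denominator: z**2 - z - 6 = (z + 2)(z - 3).
Partial fractions: (9*z - 2)/((z - 3)*(z + 2)) = 4/(z + 2) + 5/(z - 3).
An antiderivative is F(z) = 5*log(z - 3) + 4*log(z + 2).
Then F(8) - F(4) = (4*log(2) + 9*log(5)) - (4*log(2) + 4*log(3)) = -4*log(3) + 9*log(5).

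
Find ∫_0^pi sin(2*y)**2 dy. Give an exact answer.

pi/2

Use the identity sin^2(2*y) = (1 - cos(4*y))/2.
An antiderivative is F(y) = y/2 - sin(4*y)/8.
Then F(pi) - F(0) = (pi/2) - (0) = pi/2.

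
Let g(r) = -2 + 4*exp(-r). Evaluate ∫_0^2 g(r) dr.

-4*exp(-2)

An antiderivative is F(r) = -2*r - 4*exp(-r).
Then F(2) - F(0) = (-4 - 4*exp(-2)) - (-4) = -4*exp(-2).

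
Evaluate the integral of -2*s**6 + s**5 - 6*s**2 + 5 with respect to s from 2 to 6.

-1524092/21

By the power rule, an antiderivative is F(s) = -2*s**7/7 + s**6/6 - 2*s**3 + 5*s.
Then F(6) - F(2) = (-508254/7) - (-670/21) = -1524092/21.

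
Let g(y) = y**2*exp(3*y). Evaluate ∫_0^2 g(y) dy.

Integrate by parts twice (u = y^2, dv = exp(3*y) dy).
An antiderivative is F(y) = (9*y**2 - 6*y + 2)*exp(3*y)/27.
Then F(2) - F(0) = (26*exp(6)/27) - (2/27) = -2/27 + 26*exp(6)/27.

-2/27 + 26*exp(6)/27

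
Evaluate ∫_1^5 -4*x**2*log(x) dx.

Integrate by parts once (u = ln x, dv = -4*x**2 dx).
An antiderivative is F(x) = -4*x**3*(3*log(x) - 1)/9.
Then F(5) - F(1) = (500/9 - 500*log(5)/3) - (4/9) = 496/9 - 500*log(5)/3.

496/9 - 500*log(5)/3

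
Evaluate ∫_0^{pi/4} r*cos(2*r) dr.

Integrate by parts once (u = r, dv = cos(2*r) dr).
An antiderivative is F(r) = r*sin(2*r)/2 + cos(2*r)/4.
Then F(pi/4) - F(0) = (pi/8) - (1/4) = -1/4 + pi/8.

-1/4 + pi/8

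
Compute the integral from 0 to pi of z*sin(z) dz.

Integrate by parts once (u = z, dv = sin(z) dz).
An antiderivative is F(z) = -z*cos(z) + sin(z).
Then F(pi) - F(0) = (pi) - (0) = pi.

pi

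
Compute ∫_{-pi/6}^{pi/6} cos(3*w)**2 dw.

Use the identity cos^2(3*w) = (1 + cos(6*w))/2.
An antiderivative is F(w) = w/2 + sin(6*w)/12.
Then F(pi/6) - F(-pi/6) = (pi/12) - (-pi/12) = pi/6.

pi/6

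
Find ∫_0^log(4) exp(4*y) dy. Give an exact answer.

Let u = exp(y), so du = exp(y) dy. When y = 0, u = 1; when y = log(4), u = 4.
The integral becomes ∫ u**3 du from 1 to 4, with antiderivative u**4/4.
Back in y: F(y) = exp(4*y)/4.
Then F(log(4)) - F(0) = (64) - (1/4) = 255/4.

255/4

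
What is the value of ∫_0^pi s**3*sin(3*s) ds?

pi*(-2 + 3*pi**2)/9

Integrate by parts 3 times (u = s^3, dv = sin(3*s) ds).
An antiderivative is F(s) = -s**3*cos(3*s)/3 + s**2*sin(3*s)/3 + 2*s*cos(3*s)/9 - 2*sin(3*s)/27.
Then F(pi) - F(0) = (pi*(-2 + 3*pi**2)/9) - (0) = pi*(-2 + 3*pi**2)/9.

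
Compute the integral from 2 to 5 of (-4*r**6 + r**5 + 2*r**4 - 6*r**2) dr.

-2868111/70

By the power rule, an antiderivative is F(r) = -4*r**7/7 + r**6/6 + 2*r**5/5 - 2*r**3.
Then F(5) - F(2) = (-1723625/42) - (-6896/105) = -2868111/70.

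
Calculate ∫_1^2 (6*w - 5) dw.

4

By the power rule, an antiderivative is F(w) = 3*w**2 - 5*w.
Then F(2) - F(1) = (2) - (-2) = 4.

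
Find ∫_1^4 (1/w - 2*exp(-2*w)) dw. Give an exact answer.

An antiderivative is F(w) = log(w) + exp(-2*w).
Then F(4) - F(1) = ((1 + log(4**exp(8)))*exp(-8)) - (exp(-2)) = (-exp(6) + 1 + log(4**exp(8)))*exp(-8).

(-exp(6) + 1 + log(4**exp(8)))*exp(-8)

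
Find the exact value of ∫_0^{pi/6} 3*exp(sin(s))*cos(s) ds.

Let u = sin(s), so du = cos(s) ds. When s = 0, u = 0; when s = pi/6, u = 1/2.
The integral becomes 3·∫ exp(u) du from 0 to 1/2, with antiderivative 3*exp(u).
Back in s: F(s) = 3*exp(sin(s)).
Then F(pi/6) - F(0) = (3*exp(1/2)) - (3) = -3 + 3*exp(1/2).

-3 + 3*exp(1/2)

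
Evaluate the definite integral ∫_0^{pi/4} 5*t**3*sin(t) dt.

5*sqrt(2)*(-384 - pi**3 + 12*pi**2 + 96*pi)/128

Integrate by parts 3 times (u = t^3, dv = 5*sin(t) dt).
An antiderivative is F(t) = -5*t**3*cos(t) + 15*t**2*sin(t) + 30*t*cos(t) - 30*sin(t).
Then F(pi/4) - F(0) = (5*sqrt(2)*(-384 - pi**3 + 12*pi**2 + 96*pi)/128) - (0) = 5*sqrt(2)*(-384 - pi**3 + 12*pi**2 + 96*pi)/128.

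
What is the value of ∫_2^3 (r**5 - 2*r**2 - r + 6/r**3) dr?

1153/12

By the power rule, an antiderivative is F(r) = r**6/6 - 2*r**3/3 - r**2/2 - 3/r**2.
Then F(3) - F(2) = (296/3) - (31/12) = 1153/12.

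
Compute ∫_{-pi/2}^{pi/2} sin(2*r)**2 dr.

pi/2

Use the identity sin^2(2*r) = (1 - cos(4*r))/2.
An antiderivative is F(r) = r/2 - sin(4*r)/8.
Then F(pi/2) - F(-pi/2) = (pi/4) - (-pi/4) = pi/2.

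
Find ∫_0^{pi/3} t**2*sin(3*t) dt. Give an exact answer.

-4/27 + pi**2/27

Integrate by parts twice (u = t^2, dv = sin(3*t) dt).
An antiderivative is F(t) = -t**2*cos(3*t)/3 + 2*t*sin(3*t)/9 + 2*cos(3*t)/27.
Then F(pi/3) - F(0) = (-2/27 + pi**2/27) - (2/27) = -4/27 + pi**2/27.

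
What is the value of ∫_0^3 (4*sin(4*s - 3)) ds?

Let u = 4*s - 3, so du = 4 ds. When s = 0, u = -3; when s = 3, u = 9.
The integral becomes ∫ sin(u) du from -3 to 9, with antiderivative -cos(u).
Back in s: F(s) = -cos(4*s - 3).
Then F(3) - F(0) = (-cos(9)) - (-cos(3)) = cos(3) - cos(9).

cos(3) - cos(9)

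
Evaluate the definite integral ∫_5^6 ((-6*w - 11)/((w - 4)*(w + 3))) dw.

-log(36)

Factor the denominator: w**2 - w - 12 = (w + 3)(w - 4).
Partial fractions: (-6*w - 11)/((w - 4)*(w + 3)) = -1/(w + 3) - 5/(w - 4).
An antiderivative is F(w) = -5*log(w - 4) - log(w + 3).
Then F(6) - F(5) = (-5*log(2) - 2*log(3)) - (-log(8)) = -log(36).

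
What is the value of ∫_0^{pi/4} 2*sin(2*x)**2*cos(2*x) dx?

Let u = sin(2*x), so du = 2*cos(2*x) dx. When x = 0, u = 0; when x = pi/4, u = 1.
The integral becomes ∫ u**2 du from 0 to 1, with antiderivative u**3/3.
Back in x: F(x) = sin(2*x)**3/3.
Then F(pi/4) - F(0) = (1/3) - (0) = 1/3.

1/3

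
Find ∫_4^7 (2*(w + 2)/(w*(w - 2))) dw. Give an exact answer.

Factor the denominator: w**2 - 2*w = w(w - 2).
Partial fractions: 2*(w + 2)/(w*(w - 2)) = -2/w + 4/(w - 2).
An antiderivative is F(w) = -2*log(w) + 4*log(w - 2).
Then F(7) - F(4) = (-2*log(7) + 4*log(5)) - (0) = -2*log(7) + 4*log(5).

-2*log(7) + 4*log(5)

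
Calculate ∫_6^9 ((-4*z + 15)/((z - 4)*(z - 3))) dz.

-log(20)

Factor the denominator: z**2 - 7*z + 12 = (z - 3)(z - 4).
Partial fractions: (-4*z + 15)/((z - 4)*(z - 3)) = -3/(z - 3) - 1/(z - 4).
An antiderivative is F(z) = -log(z - 4) - 3*log(z - 3).
Then F(9) - F(6) = (-3*log(3) - 3*log(2) - log(5)) - (-log(54)) = -log(20).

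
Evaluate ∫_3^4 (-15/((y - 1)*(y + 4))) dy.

-3*log(7) - 3*log(3) + 12*log(2)

Factor the denominator: y**2 + 3*y - 4 = (y + 4)(y - 1).
Partial fractions: -15/((y - 1)*(y + 4)) = 3/(y + 4) - 3/(y - 1).
An antiderivative is F(y) = -3*log(y - 1) + 3*log(y + 4).
Then F(4) - F(3) = (-3*log(3) + 9*log(2)) - (-3*log(2) + 3*log(7)) = -3*log(7) - 3*log(3) + 12*log(2).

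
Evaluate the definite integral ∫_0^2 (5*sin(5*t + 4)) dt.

cos(4) - cos(14)

Let u = 5*t + 4, so du = 5 dt. When t = 0, u = 4; when t = 2, u = 14.
The integral becomes ∫ sin(u) du from 4 to 14, with antiderivative -cos(u).
Back in t: F(t) = -cos(5*t + 4).
Then F(2) - F(0) = (-cos(14)) - (-cos(4)) = cos(4) - cos(14).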